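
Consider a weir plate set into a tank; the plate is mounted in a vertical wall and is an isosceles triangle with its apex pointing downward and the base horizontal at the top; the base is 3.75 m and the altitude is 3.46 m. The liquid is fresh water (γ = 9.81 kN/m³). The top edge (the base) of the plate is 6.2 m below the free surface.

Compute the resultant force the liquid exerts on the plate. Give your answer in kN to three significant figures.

F ≈ 468 kN

γ = 9.81 kN/m³.
With the apex down, the centroid sits h/3 = 3.46/3 = 1.15333 m below the base (the top edge), so the centroid depth is h_c = 6.2 + 1.15333 = 7.35333 m.
A = ½ × 3.75 × 3.46 = 6.4875 m².
Resultant F = γ·h_c·A = 9.81 × 7.35333 × 6.4875 = 467.983 kN.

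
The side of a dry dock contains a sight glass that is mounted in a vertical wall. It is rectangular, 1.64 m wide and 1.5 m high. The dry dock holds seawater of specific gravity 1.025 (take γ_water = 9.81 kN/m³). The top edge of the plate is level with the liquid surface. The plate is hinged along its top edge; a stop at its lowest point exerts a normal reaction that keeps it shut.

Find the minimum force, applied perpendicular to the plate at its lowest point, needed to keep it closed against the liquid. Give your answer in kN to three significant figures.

P ≈ 12.4 kN

γ = 1.025 × 9.81 = 10.05525 kN/m³.
The centroid lies 1.5/2 = 0.75 m below the top edge, so the centroid depth is h_c = 0.75 m.
A = 1.64 × 1.5 = 2.46 m².
Resultant F = γ·h_c·A = 10.05525 × 0.75 × 2.46 = 18.5519 kN.
I_c = b·h³/12 = 1.64 × 1.5³/12 = 0.46125 m⁴.
Centre of pressure: y_p = y_c + I_c/(y_c·A) = 0.75 + 0.46125/(0.75 × 2.46) = 0.75 + 0.25 = 1 m along the plane.
The resultant acts 0.75 + 0.25 = 1 m (along the plate) below the hinge at the top edge, so the moment about the hinge is M = F × 1 = 18.5519 × 1 = 18.5519 kN·m.
A normal force at the bottom, 1.5 m from the hinge, must supply this moment: P = 18.5519/1.5 = 12.3679 kN.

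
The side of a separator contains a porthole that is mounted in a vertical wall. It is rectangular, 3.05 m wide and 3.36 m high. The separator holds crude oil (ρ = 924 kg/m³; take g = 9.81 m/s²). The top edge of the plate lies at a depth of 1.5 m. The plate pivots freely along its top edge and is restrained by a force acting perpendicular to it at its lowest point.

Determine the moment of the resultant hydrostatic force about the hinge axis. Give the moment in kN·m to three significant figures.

γ = ρg = 924 × 9.81 / 1000 = 9.06444 kN/m³.
The centroid lies 3.36/2 = 1.68 m below the top edge, so the centroid depth is h_c = 1.5 + 1.68 = 3.18 m.
A = 3.05 × 3.36 = 10.248 m².
Resultant F = γ·h_c·A = 9.06444 × 3.18 × 10.248 = 295.398 kN.
I_c = b·h³/12 = 3.05 × 3.36³/12 = 9.64132 m⁴.
Centre of pressure: y_p = y_c + I_c/(y_c·A) = 3.18 + 9.64132/(3.18 × 10.248) = 3.18 + 0.295849 = 3.47585 m along the plane.
The resultant acts 1.68 + 0.295849 = 1.97585 m (along the plate) below the hinge at the top edge, so the moment about the hinge is M = F × 1.97585 = 295.398 × 1.97585 = 583.662 kN·m.

M ≈ 584 kN·m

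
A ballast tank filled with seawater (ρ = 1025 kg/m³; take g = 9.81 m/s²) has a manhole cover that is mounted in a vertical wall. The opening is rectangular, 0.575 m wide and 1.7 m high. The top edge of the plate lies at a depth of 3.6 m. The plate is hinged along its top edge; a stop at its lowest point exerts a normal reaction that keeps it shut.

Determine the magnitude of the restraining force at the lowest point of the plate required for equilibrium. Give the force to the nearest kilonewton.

P ≈ 23 kN

γ = ρg = 1025 × 9.81 / 1000 = 10.05525 kN/m³.
The centroid lies 1.7/2 = 0.85 m below the top edge, so the centroid depth is h_c = 3.6 + 0.85 = 4.45 m.
A = 0.575 × 1.7 = 0.9775 m².
Resultant F = γ·h_c·A = 10.05525 × 4.45 × 0.9775 = 43.7391 kN.
I_c = b·h³/12 = 0.575 × 1.7³/12 = 0.235415 m⁴.
Centre of pressure: y_p = y_c + I_c/(y_c·A) = 4.45 + 0.235415/(4.45 × 0.9775) = 4.45 + 0.0541199 = 4.50412 m along the plane.
The resultant acts 0.85 + 0.0541199 = 0.90412 m (along the plate) below the hinge at the top edge, so the moment about the hinge is M = F × 0.90412 = 43.7391 × 0.90412 = 39.5454 kN·m.
A normal force at the bottom, 1.7 m from the hinge, must supply this moment: P = 39.5454/1.7 = 23.262 kN.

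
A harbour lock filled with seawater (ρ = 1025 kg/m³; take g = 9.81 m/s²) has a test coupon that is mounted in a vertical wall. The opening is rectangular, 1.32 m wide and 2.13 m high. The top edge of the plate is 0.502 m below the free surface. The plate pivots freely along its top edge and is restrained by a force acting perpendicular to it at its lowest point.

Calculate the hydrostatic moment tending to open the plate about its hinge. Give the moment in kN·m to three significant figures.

M ≈ 57.9 kN·m

γ = ρg = 1025 × 9.81 / 1000 = 10.05525 kN/m³.
The centroid lies 2.13/2 = 1.065 m below the top edge, so the centroid depth is h_c = 0.502 + 1.065 = 1.567 m.
A = 1.32 × 2.13 = 2.8116 m².
Resultant F = γ·h_c·A = 10.05525 × 1.567 × 2.8116 = 44.3012 kN.
I_c = b·h³/12 = 1.32 × 2.13³/12 = 1.063 m⁴.
Centre of pressure: y_p = y_c + I_c/(y_c·A) = 1.567 + 1.063/(1.567 × 2.8116) = 1.567 + 0.241274 = 1.80827 m along the plane.
The resultant acts 1.065 + 0.241274 = 1.30627 m (along the plate) below the hinge at the top edge, so the moment about the hinge is M = F × 1.30627 = 44.3012 × 1.30627 = 57.8693 kN·m.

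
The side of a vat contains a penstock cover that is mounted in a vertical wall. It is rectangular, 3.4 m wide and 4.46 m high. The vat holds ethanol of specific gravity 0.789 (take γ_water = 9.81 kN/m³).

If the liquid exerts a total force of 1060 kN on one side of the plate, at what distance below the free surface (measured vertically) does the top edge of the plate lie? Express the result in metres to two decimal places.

γ = 0.789 × 9.81 = 7.74009 kN/m³.
A = 3.4 × 4.46 = 15.164 m².
From F = γ·h_c·A, the centroid depth is h_c = 1060/(7.74009 × 15.164) = 9.03121 m.
The centroid lies 4.46/2 = 2.23 m below the top edge, so the top edge sits at h_top = 9.03121 − 2.23 = 6.80121 m below the surface.

d_top ≈ 6.80 m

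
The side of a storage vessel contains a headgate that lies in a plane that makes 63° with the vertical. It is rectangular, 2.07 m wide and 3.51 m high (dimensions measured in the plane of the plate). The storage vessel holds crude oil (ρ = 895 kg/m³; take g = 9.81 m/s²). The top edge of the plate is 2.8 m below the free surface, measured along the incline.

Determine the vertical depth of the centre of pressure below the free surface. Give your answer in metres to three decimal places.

h_p = 2.170 m

γ = ρg = 895 × 9.81 / 1000 = 8.77995 kN/m³.
The plate makes 63° with the vertical, i.e. θ = 90° − 63° = 27° to the horizontal. Measuring y along the incline from the free-surface line, vertical depth h = y·sinθ with sinθ = 0.453990.
The centroid lies 3.51/2 = 1.755 m below the top edge, so y_c = 2.8 + 1.755 = 4.555 m and h_c = 4.555 × 0.453990 = 2.06792 m.
A = 2.07 × 3.51 = 7.2657 m².
Resultant F = γ·h_c·A = 8.77995 × 2.06792 × 7.2657 = 131.918 kN.
I_c = b·h³/12 = 2.07 × 3.51³/12 = 7.45951 m⁴.
Centre of pressure: y_p = y_c + I_c/(y_c·A) = 4.555 + 7.45951/(4.555 × 7.2657) = 4.555 + 0.225395 = 4.78039 m along the plane.
Vertically, h_p = y_p·sinθ = 4.78039 × 0.453990 = 2.17025 m.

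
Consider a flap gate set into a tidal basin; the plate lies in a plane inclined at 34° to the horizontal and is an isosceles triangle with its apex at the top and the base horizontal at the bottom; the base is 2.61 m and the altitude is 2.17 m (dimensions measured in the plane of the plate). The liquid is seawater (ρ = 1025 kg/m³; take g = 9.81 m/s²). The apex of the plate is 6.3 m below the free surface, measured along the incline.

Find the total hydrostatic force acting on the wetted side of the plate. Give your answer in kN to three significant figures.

F ≈ 123 kN

γ = ρg = 1025 × 9.81 / 1000 = 10.05525 kN/m³.
Let θ = 34° be the plate's angle to the horizontal; measure y along the incline from where the plane meets the free surface. Vertical depth h = y·sinθ with sinθ = 0.559193.
With the apex up, the centroid sits 2h/3 = 2 × 2.17/3 = 1.44667 m below the apex, so y_c = 6.3 + 1.44667 = 7.74667 m and h_c = 7.74667 × 0.559193 = 4.33188 m.
A = ½ × 2.61 × 2.17 = 2.83185 m².
Resultant F = γ·h_c·A = 10.05525 × 4.33188 × 2.83185 = 123.35 kN.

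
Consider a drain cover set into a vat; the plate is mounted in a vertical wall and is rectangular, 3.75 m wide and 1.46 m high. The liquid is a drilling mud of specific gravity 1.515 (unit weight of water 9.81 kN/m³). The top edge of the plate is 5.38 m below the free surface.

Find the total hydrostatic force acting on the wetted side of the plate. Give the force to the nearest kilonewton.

γ = 1.515 × 9.81 = 14.86215 kN/m³.
The centroid lies 1.46/2 = 0.73 m below the top edge, so the centroid depth is h_c = 5.38 + 0.73 = 6.11 m.
A = 3.75 × 1.46 = 5.475 m².
Resultant F = γ·h_c·A = 14.86215 × 6.11 × 5.475 = 497.172 kN.

F ≈ 497 kN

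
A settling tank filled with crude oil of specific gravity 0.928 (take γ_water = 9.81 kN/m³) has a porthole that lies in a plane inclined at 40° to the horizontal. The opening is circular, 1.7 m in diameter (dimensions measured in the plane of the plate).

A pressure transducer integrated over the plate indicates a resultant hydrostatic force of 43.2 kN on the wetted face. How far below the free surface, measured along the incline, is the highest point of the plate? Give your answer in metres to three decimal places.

γ = 0.928 × 9.81 = 9.10368 kN/m³.
A = π(0.85)² = 2.2698 m².
From F = γ·h_c·A, the centroid depth is h_c = 43.2/(9.10368 × 2.2698) = 2.09064 m.
Let θ = 40° be the plate's angle to the horizontal; measure y along the incline from where the plane meets the free surface. Vertical depth h = y·sinθ with sinθ = 0.642788.
Along the incline, y_c = h_c/sinθ = 2.09064/0.642788 = 3.25246 m.
The centroid is at the centre, 0.85 m below the top of the plate, so the highest point sits at y_top = 3.25246 − 0.85 = 2.40246 m along the incline.

y_top ≈ 2.402 m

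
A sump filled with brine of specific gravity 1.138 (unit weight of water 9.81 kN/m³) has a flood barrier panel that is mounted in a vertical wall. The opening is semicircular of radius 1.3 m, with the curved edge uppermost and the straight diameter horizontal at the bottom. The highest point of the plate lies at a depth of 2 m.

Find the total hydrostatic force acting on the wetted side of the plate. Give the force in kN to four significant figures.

F ≈ 81.45 kN

γ = 1.138 × 9.81 = 11.16378 kN/m³.
The centroid lies 4r/(3π) = 0.551737 m above the diameter, so r − 4r/(3π) = 1.3 − 0.551737 = 0.748263 m below the topmost point, so the centroid depth is h_c = 2 + 0.748263 = 2.74826 m.
A = πr²/2 = π × 1.3²/2 = 2.65465 m².
Resultant F = γ·h_c·A = 11.16378 × 2.74826 × 2.65465 = 81.4472 kN.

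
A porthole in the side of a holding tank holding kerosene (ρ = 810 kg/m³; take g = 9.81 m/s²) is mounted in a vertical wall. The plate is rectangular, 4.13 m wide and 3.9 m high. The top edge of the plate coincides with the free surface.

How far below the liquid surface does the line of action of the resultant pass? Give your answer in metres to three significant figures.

h_p = 2.60 m

γ = ρg = 810 × 9.81 / 1000 = 7.9461 kN/m³.
The centroid lies 3.9/2 = 1.95 m below the top edge, so the centroid depth is h_c = 1.95 m.
A = 4.13 × 3.9 = 16.107 m².
Resultant F = γ·h_c·A = 7.9461 × 1.95 × 16.107 = 249.576 kN.
I_c = b·h³/12 = 4.13 × 3.9³/12 = 20.4156 m⁴.
Centre of pressure: y_p = y_c + I_c/(y_c·A) = 1.95 + 20.4156/(1.95 × 16.107) = 1.95 + 0.649999 = 2.6 m along the plane.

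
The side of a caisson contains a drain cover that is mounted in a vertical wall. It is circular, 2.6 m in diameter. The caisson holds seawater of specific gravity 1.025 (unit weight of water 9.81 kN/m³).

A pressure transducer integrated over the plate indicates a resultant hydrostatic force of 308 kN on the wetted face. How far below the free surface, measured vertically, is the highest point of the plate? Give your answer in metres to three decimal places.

γ = 1.025 × 9.81 = 10.05525 kN/m³.
A = π(1.3)² = 5.30929 m².
From F = γ·h_c·A, the centroid depth is h_c = 308/(10.05525 × 5.30929) = 5.76928 m.
The centroid is at the centre, 1.3 m below the top of the plate, so the highest point sits at h_top = 5.76928 − 1.3 = 4.46928 m below the surface.

d_top ≈ 4.469 m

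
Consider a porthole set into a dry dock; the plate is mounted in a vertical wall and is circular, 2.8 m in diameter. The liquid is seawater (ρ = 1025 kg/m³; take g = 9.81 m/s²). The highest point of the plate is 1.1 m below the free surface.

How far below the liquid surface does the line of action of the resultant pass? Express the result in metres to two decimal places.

h_p = 2.70 m

γ = ρg = 1025 × 9.81 / 1000 = 10.05525 kN/m³.
The centroid is at the centre, 1.4 m below the top of the plate, so the centroid depth is h_c = 1.1 + 1.4 = 2.5 m.
A = π(1.4)² = 6.15752 m².
Resultant F = γ·h_c·A = 10.05525 × 2.5 × 6.15752 = 154.789 kN.
I_c = πr⁴/4 = π × 1.4⁴/4 = 3.01719 m⁴.
Centre of pressure: y_p = y_c + I_c/(y_c·A) = 2.5 + 3.01719/(2.5 × 6.15752) = 2.5 + 0.196 = 2.696 m along the plane.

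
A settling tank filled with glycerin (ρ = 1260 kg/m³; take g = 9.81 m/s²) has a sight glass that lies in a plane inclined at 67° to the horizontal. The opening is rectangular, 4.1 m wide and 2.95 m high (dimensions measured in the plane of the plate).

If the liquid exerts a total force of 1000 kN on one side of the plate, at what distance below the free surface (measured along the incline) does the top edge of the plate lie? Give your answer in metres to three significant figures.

y_top ≈ 5.79 m

γ = ρg = 1260 × 9.81 / 1000 = 12.3606 kN/m³.
A = 4.1 × 2.95 = 12.095 m².
From F = γ·h_c·A, the centroid depth is h_c = 1000/(12.3606 × 12.095) = 6.6889 m.
Let θ = 67° be the plate's angle to the horizontal; measure y along the incline from where the plane meets the free surface. Vertical depth h = y·sinθ with sinθ = 0.920505.
Along the incline, y_c = h_c/sinθ = 6.6889/0.920505 = 7.26655 m.
The centroid lies 2.95/2 = 1.475 m below the top edge, so the top edge sits at y_top = 7.26655 − 1.475 = 5.79155 m along the incline.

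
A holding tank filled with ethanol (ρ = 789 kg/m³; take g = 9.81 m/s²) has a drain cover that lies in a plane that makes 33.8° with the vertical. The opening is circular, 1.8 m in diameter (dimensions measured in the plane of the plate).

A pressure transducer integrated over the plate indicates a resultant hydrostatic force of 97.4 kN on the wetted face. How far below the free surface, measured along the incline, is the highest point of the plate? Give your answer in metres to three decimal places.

y_top ≈ 5.051 m

γ = ρg = 789 × 9.81 / 1000 = 7.74009 kN/m³.
A = π(0.9)² = 2.54469 m².
From F = γ·h_c·A, the centroid depth is h_c = 97.4/(7.74009 × 2.54469) = 4.94513 m.
The plate makes 33.8° with the vertical, i.e. θ = 90° − 33.8° = 56.2° to the horizontal. Measuring y along the incline from the free-surface line, vertical depth h = y·sinθ with sinθ = 0.830984.
Along the incline, y_c = h_c/sinθ = 4.94513/0.830984 = 5.95093 m.
The centroid is at the centre, 0.9 m below the top of the plate, so the highest point sits at y_top = 5.95093 − 0.9 = 5.05093 m along the incline.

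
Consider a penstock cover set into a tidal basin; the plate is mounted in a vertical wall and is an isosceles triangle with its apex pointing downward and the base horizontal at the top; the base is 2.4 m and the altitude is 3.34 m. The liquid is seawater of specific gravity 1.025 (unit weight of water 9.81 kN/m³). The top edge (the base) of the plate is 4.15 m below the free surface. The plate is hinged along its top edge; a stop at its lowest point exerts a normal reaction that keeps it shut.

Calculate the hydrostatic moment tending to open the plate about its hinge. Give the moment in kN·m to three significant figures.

γ = 1.025 × 9.81 = 10.05525 kN/m³.
With the apex down, the centroid sits h/3 = 3.34/3 = 1.11333 m below the base (the top edge), so the centroid depth is h_c = 4.15 + 1.11333 = 5.26333 m.
A = ½ × 2.4 × 3.34 = 4.008 m².
Resultant F = γ·h_c·A = 10.05525 × 5.26333 × 4.008 = 212.12 kN.
I_c = b·h³/36 = 2.4 × 3.34³/36 = 2.48398 m⁴.
Centre of pressure: y_p = y_c + I_c/(y_c·A) = 5.26333 + 2.48398/(5.26333 × 4.008) = 5.26333 + 0.11775 = 5.38108 m along the plane.
The resultant acts 1.11333 + 0.11775 = 1.23108 m (along the plate) below the hinge at the top edge, so the moment about the hinge is M = F × 1.23108 = 212.12 × 1.23108 = 261.137 kN·m.

M ≈ 261 kN·m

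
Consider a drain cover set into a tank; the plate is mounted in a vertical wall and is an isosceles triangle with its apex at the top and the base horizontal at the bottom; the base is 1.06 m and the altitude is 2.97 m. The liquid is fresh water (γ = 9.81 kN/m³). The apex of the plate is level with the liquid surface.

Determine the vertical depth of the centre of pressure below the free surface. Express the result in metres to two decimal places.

γ = 9.81 kN/m³.
With the apex up, the centroid sits 2h/3 = 2 × 2.97/3 = 1.98 m below the apex, so the centroid depth is h_c = 1.98 m.
A = ½ × 1.06 × 2.97 = 1.5741 m².
Resultant F = γ·h_c·A = 9.81 × 1.98 × 1.5741 = 30.575 kN.
I_c = b·h³/36 = 1.06 × 2.97³/36 = 0.771388 m⁴.
Centre of pressure: y_p = y_c + I_c/(y_c·A) = 1.98 + 0.771388/(1.98 × 1.5741) = 1.98 + 0.2475 = 2.2275 m along the plane.

h_p = 2.23 m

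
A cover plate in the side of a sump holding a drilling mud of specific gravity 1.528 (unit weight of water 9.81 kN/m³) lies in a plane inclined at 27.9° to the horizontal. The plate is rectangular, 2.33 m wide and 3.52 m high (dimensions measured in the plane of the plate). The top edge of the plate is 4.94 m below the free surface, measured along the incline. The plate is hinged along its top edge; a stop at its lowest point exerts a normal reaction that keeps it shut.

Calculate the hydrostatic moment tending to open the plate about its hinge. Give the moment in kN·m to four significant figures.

M ≈ 737.8 kN·m

γ = 1.528 × 9.81 = 14.98968 kN/m³.
Let θ = 27.9° be the plate's angle to the horizontal; measure y along the incline from where the plane meets the free surface. Vertical depth h = y·sinθ with sinθ = 0.467930.
The centroid lies 3.52/2 = 1.76 m below the top edge, so y_c = 4.94 + 1.76 = 6.7 m and h_c = 6.7 × 0.467930 = 3.13513 m.
A = 2.33 × 3.52 = 8.2016 m².
Resultant F = γ·h_c·A = 14.98968 × 3.13513 × 8.2016 = 385.431 kN.
I_c = b·h³/12 = 2.33 × 3.52³/12 = 8.46843 m⁴.
Centre of pressure: y_p = y_c + I_c/(y_c·A) = 6.7 + 8.46843/(6.7 × 8.2016) = 6.7 + 0.15411 = 6.85411 m along the plane.
The resultant acts 1.76 + 0.15411 = 1.91411 m (along the plate) below the hinge at the top edge, so the moment about the hinge is M = F × 1.91411 = 385.431 × 1.91411 = 737.757 kN·m.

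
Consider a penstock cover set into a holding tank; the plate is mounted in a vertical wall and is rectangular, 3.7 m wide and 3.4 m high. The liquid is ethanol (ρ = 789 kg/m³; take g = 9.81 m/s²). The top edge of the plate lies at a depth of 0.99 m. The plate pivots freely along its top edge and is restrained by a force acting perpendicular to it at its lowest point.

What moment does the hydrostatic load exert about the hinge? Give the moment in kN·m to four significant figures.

M ≈ 539.1 kN·m

γ = ρg = 789 × 9.81 / 1000 = 7.74009 kN/m³.
The centroid lies 3.4/2 = 1.7 m below the top edge, so the centroid depth is h_c = 0.99 + 1.7 = 2.69 m.
A = 3.7 × 3.4 = 12.58 m².
Resultant F = γ·h_c·A = 7.74009 × 2.69 × 12.58 = 261.926 kN.
I_c = b·h³/12 = 3.7 × 3.4³/12 = 12.1187 m⁴.
Centre of pressure: y_p = y_c + I_c/(y_c·A) = 2.69 + 12.1187/(2.69 × 12.58) = 2.69 + 0.358115 = 3.04812 m along the plane.
The resultant acts 1.7 + 0.358115 = 2.05811 m (along the plate) below the hinge at the top edge, so the moment about the hinge is M = F × 2.05811 = 261.926 × 2.05811 = 539.073 kN·m.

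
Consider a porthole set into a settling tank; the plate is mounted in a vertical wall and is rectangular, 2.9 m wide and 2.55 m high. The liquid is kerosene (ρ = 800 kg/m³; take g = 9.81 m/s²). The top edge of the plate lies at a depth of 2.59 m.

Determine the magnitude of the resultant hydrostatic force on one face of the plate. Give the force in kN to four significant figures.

γ = ρg = 800 × 9.81 / 1000 = 7.848 kN/m³.
The centroid lies 2.55/2 = 1.275 m below the top edge, so the centroid depth is h_c = 2.59 + 1.275 = 3.865 m.
A = 2.9 × 2.55 = 7.395 m².
Resultant F = γ·h_c·A = 7.848 × 3.865 × 7.395 = 224.309 kN.

F ≈ 224.3 kN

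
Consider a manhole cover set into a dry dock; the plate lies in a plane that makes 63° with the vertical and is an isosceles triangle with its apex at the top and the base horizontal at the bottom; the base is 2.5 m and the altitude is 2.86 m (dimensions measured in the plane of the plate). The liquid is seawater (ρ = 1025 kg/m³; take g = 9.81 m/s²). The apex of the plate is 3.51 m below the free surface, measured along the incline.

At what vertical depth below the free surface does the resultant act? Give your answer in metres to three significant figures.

h_p = 2.50 m

γ = ρg = 1025 × 9.81 / 1000 = 10.05525 kN/m³.
The plate makes 63° with the vertical, i.e. θ = 90° − 63° = 27° to the horizontal. Measuring y along the incline from the free-surface line, vertical depth h = y·sinθ with sinθ = 0.453990.
With the apex up, the centroid sits 2h/3 = 2 × 2.86/3 = 1.90667 m below the apex, so y_c = 3.51 + 1.90667 = 5.41667 m and h_c = 5.41667 × 0.453990 = 2.45911 m.
A = ½ × 2.5 × 2.86 = 3.575 m².
Resultant F = γ·h_c·A = 10.05525 × 2.45911 × 3.575 = 88.3989 kN.
I_c = b·h³/36 = 2.5 × 2.86³/36 = 1.62456 m⁴.
Centre of pressure: y_p = y_c + I_c/(y_c·A) = 5.41667 + 1.62456/(5.41667 × 3.575) = 5.41667 + 0.0838933 = 5.50056 m along the plane.
Vertically, h_p = y_p·sinθ = 5.50056 × 0.453990 = 2.4972 m.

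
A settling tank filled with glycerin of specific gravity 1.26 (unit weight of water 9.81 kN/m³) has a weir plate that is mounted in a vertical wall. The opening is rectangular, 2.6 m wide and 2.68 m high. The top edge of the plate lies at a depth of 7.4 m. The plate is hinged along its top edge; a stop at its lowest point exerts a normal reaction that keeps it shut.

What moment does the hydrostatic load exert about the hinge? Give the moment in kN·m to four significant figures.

M ≈ 1060 kN·m

γ = 1.26 × 9.81 = 12.3606 kN/m³.
The centroid lies 2.68/2 = 1.34 m below the top edge, so the centroid depth is h_c = 7.4 + 1.34 = 8.74 m.
A = 2.6 × 2.68 = 6.968 m².
Resultant F = γ·h_c·A = 12.3606 × 8.74 × 6.968 = 752.764 kN.
I_c = b·h³/12 = 2.6 × 2.68³/12 = 4.17058 m⁴.
Centre of pressure: y_p = y_c + I_c/(y_c·A) = 8.74 + 4.17058/(8.74 × 6.968) = 8.74 + 0.0684821 = 8.80848 m along the plane.
The resultant acts 1.34 + 0.0684821 = 1.40848 m (along the plate) below the hinge at the top edge, so the moment about the hinge is M = F × 1.40848 = 752.764 × 1.40848 = 1060.25 kN·m.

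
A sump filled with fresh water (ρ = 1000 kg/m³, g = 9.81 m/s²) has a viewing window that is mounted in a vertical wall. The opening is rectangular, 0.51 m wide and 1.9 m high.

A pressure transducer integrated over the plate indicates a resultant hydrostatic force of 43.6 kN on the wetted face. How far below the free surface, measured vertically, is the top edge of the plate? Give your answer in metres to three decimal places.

d_top ≈ 3.637 m

γ = ρg = 1000 × 9.81 = 9810 N/m³ = 9.81 kN/m³.
A = 0.51 × 1.9 = 0.969 m².
From F = γ·h_c·A, the centroid depth is h_c = 43.6/(9.81 × 0.969) = 4.58663 m.
The centroid lies 1.9/2 = 0.95 m below the top edge, so the top edge sits at h_top = 4.58663 − 0.95 = 3.63663 m below the surface.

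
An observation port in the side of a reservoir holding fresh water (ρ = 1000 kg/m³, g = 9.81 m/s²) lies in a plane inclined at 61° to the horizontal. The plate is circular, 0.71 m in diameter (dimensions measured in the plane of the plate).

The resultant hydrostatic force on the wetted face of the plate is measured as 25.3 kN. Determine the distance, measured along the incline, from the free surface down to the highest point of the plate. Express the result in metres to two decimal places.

y_top ≈ 7.09 m

γ = ρg = 1000 × 9.81 = 9810 N/m³ = 9.81 kN/m³.
A = π(0.355)² = 0.395919 m².
From F = γ·h_c·A, the centroid depth is h_c = 25.3/(9.81 × 0.395919) = 6.51396 m.
Let θ = 61° be the plate's angle to the horizontal; measure y along the incline from where the plane meets the free surface. Vertical depth h = y·sinθ with sinθ = 0.874620.
Along the incline, y_c = h_c/sinθ = 6.51396/0.874620 = 7.44776 m.
The centroid is at the centre, 0.355 m below the top of the plate, so the highest point sits at y_top = 7.44776 − 0.355 = 7.09276 m along the incline.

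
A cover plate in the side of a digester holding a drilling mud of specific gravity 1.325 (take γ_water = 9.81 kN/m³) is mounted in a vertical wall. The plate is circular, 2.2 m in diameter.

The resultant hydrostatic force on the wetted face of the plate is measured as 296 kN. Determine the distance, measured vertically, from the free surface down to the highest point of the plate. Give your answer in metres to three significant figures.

d_top ≈ 4.89 m

γ = 1.325 × 9.81 = 12.99825 kN/m³.
A = π(1.1)² = 3.80133 m².
From F = γ·h_c·A, the centroid depth is h_c = 296/(12.99825 × 3.80133) = 5.99061 m.
The centroid is at the centre, 1.1 m below the top of the plate, so the highest point sits at h_top = 5.99061 − 1.1 = 4.89061 m below the surface.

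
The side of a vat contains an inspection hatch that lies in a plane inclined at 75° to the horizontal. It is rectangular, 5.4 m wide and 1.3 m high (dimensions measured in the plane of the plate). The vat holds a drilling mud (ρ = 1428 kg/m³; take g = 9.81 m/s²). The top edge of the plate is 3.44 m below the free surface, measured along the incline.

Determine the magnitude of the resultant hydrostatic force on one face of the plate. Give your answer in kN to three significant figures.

F ≈ 389 kN

γ = ρg = 1428 × 9.81 / 1000 = 14.00868 kN/m³.
Let θ = 75° be the plate's angle to the horizontal; measure y along the incline from where the plane meets the free surface. Vertical depth h = y·sinθ with sinθ = 0.965926.
The centroid lies 1.3/2 = 0.65 m below the top edge, so y_c = 3.44 + 0.65 = 4.09 m and h_c = 4.09 × 0.965926 = 3.95064 m.
A = 5.4 × 1.3 = 7.02 m².
Resultant F = γ·h_c·A = 14.00868 × 3.95064 × 7.02 = 388.51 kN.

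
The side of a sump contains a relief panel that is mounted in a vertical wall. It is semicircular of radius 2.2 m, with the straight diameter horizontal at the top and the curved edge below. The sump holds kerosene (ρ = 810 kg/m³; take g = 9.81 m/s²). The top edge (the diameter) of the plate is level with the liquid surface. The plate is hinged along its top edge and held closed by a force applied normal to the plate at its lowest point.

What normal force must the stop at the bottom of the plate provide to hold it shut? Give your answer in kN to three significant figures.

P ≈ 33.2 kN

γ = ρg = 810 × 9.81 / 1000 = 7.9461 kN/m³.
The centroid of a semicircle lies 4r/(3π) = 0.933709 m from the diameter, here below the top edge, so the centroid depth is h_c = 0.933709 m.
A = πr²/2 = π × 2.2²/2 = 7.60265 m².
Resultant F = γ·h_c·A = 7.9461 × 0.933709 × 7.60265 = 56.4067 kN.
I_c = (π/8 − 8/(9π))·r⁴ = 0.109757 × 2.2⁴ = 2.57112 m⁴.
Centre of pressure: y_p = y_c + I_c/(y_c·A) = 0.933709 + 2.57112/(0.933709 × 7.60265) = 0.933709 + 0.362198 = 1.29591 m along the plane.
The resultant acts 0.933709 + 0.362198 = 1.29591 m (along the plate) below the hinge at the top edge, so the moment about the hinge is M = F × 1.29591 = 56.4067 × 1.29591 = 73.098 kN·m.
A normal force at the bottom, 2.2 m from the hinge, must supply this moment: P = 73.098/2.2 = 33.2264 kN.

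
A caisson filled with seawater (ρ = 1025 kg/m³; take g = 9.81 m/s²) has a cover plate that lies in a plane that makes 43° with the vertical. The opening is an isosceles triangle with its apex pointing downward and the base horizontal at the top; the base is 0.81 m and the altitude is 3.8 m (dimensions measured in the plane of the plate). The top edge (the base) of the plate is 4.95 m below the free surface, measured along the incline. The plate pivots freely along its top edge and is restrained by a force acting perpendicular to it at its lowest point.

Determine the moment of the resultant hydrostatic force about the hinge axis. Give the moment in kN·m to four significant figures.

γ = ρg = 1025 × 9.81 / 1000 = 10.05525 kN/m³.
The plate makes 43° with the vertical, i.e. θ = 90° − 43° = 47° to the horizontal. Measuring y along the incline from the free-surface line, vertical depth h = y·sinθ with sinθ = 0.731354.
With the apex down, the centroid sits h/3 = 3.8/3 = 1.26667 m below the base (the top edge), so y_c = 4.95 + 1.26667 = 6.21667 m and h_c = 6.21667 × 0.731354 = 4.54659 m.
A = ½ × 0.81 × 3.8 = 1.539 m².
Resultant F = γ·h_c·A = 10.05525 × 4.54659 × 1.539 = 70.3586 kN.
I_c = b·h³/36 = 0.81 × 3.8³/36 = 1.23462 m⁴.
Centre of pressure: y_p = y_c + I_c/(y_c·A) = 6.21667 + 1.23462/(6.21667 × 1.539) = 6.21667 + 0.129044 = 6.34571 m along the plane.
The resultant acts 1.26667 + 0.129044 = 1.39571 m (along the plate) below the hinge at the top edge, so the moment about the hinge is M = F × 1.39571 = 70.3586 × 1.39571 = 98.2002 kN·m.

M ≈ 98.20 kN·m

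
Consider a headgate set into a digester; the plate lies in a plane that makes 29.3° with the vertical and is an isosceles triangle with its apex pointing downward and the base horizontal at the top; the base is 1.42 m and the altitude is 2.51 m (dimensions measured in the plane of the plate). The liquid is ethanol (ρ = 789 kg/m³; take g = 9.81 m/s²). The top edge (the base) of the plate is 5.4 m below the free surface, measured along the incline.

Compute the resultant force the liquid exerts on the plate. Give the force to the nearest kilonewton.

F ≈ 75 kN

γ = ρg = 789 × 9.81 / 1000 = 7.74009 kN/m³.
The plate makes 29.3° with the vertical, i.e. θ = 90° − 29.3° = 60.7° to the horizontal. Measuring y along the incline from the free-surface line, vertical depth h = y·sinθ with sinθ = 0.872069.
With the apex down, the centroid sits h/3 = 2.51/3 = 0.836667 m below the base (the top edge), so y_c = 5.4 + 0.836667 = 6.23667 m and h_c = 6.23667 × 0.872069 = 5.43881 m.
A = ½ × 1.42 × 2.51 = 1.7821 m².
Resultant F = γ·h_c·A = 7.74009 × 5.43881 × 1.7821 = 75.0208 kN.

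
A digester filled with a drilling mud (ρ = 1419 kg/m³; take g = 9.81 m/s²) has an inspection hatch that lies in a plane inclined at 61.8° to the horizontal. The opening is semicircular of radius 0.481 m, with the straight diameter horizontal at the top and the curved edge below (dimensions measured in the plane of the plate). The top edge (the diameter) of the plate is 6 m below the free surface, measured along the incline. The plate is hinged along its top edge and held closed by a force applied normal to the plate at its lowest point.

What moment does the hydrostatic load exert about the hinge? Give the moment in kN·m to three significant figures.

M ≈ 5.72 kN·m

γ = ρg = 1419 × 9.81 / 1000 = 13.92039 kN/m³.
Let θ = 61.8° be the plate's angle to the horizontal; measure y along the incline from where the plane meets the free surface. Vertical depth h = y·sinθ with sinθ = 0.881303.
The centroid of a semicircle lies 4r/(3π) = 0.204143 m from the diameter, here below the top edge, so y_c = 6 + 0.204143 = 6.20414 m and h_c = 6.20414 × 0.881303 = 5.46773 m.
A = πr²/2 = π × 0.481²/2 = 0.363421 m².
Resultant F = γ·h_c·A = 13.92039 × 5.46773 × 0.363421 = 27.661 kN.
I_c = (π/8 − 8/(9π))·r⁴ = 0.109757 × 0.481⁴ = 0.00587506 m⁴.
Centre of pressure: y_p = y_c + I_c/(y_c·A) = 6.20414 + 0.00587506/(6.20414 × 0.363421) = 6.20414 + 0.00260568 = 6.20675 m along the plane.
The resultant acts 0.204143 + 0.00260568 = 0.206749 m (along the plate) below the hinge at the top edge, so the moment about the hinge is M = F × 0.206749 = 27.661 × 0.206749 = 5.71888 kN·m.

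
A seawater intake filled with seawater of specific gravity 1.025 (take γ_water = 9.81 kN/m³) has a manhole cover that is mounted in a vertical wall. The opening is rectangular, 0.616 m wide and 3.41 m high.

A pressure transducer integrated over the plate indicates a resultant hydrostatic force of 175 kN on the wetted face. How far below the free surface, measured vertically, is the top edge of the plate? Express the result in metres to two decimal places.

d_top ≈ 6.58 m

γ = 1.025 × 9.81 = 10.05525 kN/m³.
A = 0.616 × 3.41 = 2.10056 m².
From F = γ·h_c·A, the centroid depth is h_c = 175/(10.05525 × 2.10056) = 8.28534 m.
The centroid lies 3.41/2 = 1.705 m below the top edge, so the top edge sits at h_top = 8.28534 − 1.705 = 6.58034 m below the surface.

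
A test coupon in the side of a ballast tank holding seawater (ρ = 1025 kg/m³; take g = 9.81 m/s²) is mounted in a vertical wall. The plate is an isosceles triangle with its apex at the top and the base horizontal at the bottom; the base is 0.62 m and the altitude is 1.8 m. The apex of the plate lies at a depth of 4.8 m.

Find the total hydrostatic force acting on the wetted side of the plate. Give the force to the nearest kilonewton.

F ≈ 34 kN

γ = ρg = 1025 × 9.81 / 1000 = 10.05525 kN/m³.
With the apex up, the centroid sits 2h/3 = 2 × 1.8/3 = 1.2 m below the apex, so the centroid depth is h_c = 4.8 + 1.2 = 6 m.
A = ½ × 0.62 × 1.8 = 0.558 m².
Resultant F = γ·h_c·A = 10.05525 × 6 × 0.558 = 33.665 kN.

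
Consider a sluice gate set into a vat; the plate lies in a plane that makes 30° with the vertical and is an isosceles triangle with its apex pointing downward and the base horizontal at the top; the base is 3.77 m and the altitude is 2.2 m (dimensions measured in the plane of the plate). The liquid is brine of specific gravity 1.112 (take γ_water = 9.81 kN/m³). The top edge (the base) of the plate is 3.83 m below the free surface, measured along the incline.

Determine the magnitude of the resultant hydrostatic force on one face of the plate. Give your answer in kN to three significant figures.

F ≈ 179 kN

γ = 1.112 × 9.81 = 10.90872 kN/m³.
The plate makes 30° with the vertical, i.e. θ = 90° − 30° = 60° to the horizontal. Measuring y along the incline from the free-surface line, vertical depth h = y·sinθ with sinθ = 0.866025.
With the apex down, the centroid sits h/3 = 2.2/3 = 0.733333 m below the base (the top edge), so y_c = 3.83 + 0.733333 = 4.56333 m and h_c = 4.56333 × 0.866025 = 3.95196 m.
A = ½ × 3.77 × 2.2 = 4.147 m².
Resultant F = γ·h_c·A = 10.90872 × 3.95196 × 4.147 = 178.781 kN.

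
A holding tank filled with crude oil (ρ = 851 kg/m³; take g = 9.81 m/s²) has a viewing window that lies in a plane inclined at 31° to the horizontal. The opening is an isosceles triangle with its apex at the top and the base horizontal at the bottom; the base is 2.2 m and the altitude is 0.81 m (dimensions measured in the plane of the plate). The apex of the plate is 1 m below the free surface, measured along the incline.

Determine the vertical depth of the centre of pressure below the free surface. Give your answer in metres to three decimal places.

γ = ρg = 851 × 9.81 / 1000 = 8.34831 kN/m³.
Let θ = 31° be the plate's angle to the horizontal; measure y along the incline from where the plane meets the free surface. Vertical depth h = y·sinθ with sinθ = 0.515038.
With the apex up, the centroid sits 2h/3 = 2 × 0.81/3 = 0.54 m below the apex, so y_c = 1 + 0.54 = 1.54 m and h_c = 1.54 × 0.515038 = 0.793159 m.
A = ½ × 2.2 × 0.81 = 0.891 m².
Resultant F = γ·h_c·A = 8.34831 × 0.793159 × 0.891 = 5.89979 kN.
I_c = b·h³/36 = 2.2 × 0.81³/36 = 0.032477 m⁴.
Centre of pressure: y_p = y_c + I_c/(y_c·A) = 1.54 + 0.032477/(1.54 × 0.891) = 1.54 + 0.0236689 = 1.56367 m along the plane.
Vertically, h_p = y_p·sinθ = 1.56367 × 0.515038 = 0.805349 m.

h_p = 0.805 m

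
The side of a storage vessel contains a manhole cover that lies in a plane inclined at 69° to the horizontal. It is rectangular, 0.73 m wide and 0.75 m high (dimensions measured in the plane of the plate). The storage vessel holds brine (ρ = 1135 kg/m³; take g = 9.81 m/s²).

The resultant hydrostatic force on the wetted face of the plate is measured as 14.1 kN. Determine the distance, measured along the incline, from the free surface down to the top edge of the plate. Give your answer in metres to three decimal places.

γ = ρg = 1135 × 9.81 / 1000 = 11.13435 kN/m³.
A = 0.73 × 0.75 = 0.5475 m².
From F = γ·h_c·A, the centroid depth is h_c = 14.1/(11.13435 × 0.5475) = 2.31297 m.
Let θ = 69° be the plate's angle to the horizontal; measure y along the incline from where the plane meets the free surface. Vertical depth h = y·sinθ with sinθ = 0.933580.
Along the incline, y_c = h_c/sinθ = 2.31297/0.933580 = 2.47753 m.
The centroid lies 0.75/2 = 0.375 m below the top edge, so the top edge sits at y_top = 2.47753 − 0.375 = 2.10253 m along the incline.

y_top ≈ 2.103 m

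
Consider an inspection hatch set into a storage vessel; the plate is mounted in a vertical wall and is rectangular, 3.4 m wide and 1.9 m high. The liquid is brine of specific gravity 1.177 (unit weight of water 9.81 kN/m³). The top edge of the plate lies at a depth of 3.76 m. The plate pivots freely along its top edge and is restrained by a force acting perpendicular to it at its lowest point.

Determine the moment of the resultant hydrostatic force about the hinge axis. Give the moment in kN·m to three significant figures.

γ = 1.177 × 9.81 = 11.54637 kN/m³.
The centroid lies 1.9/2 = 0.95 m below the top edge, so the centroid depth is h_c = 3.76 + 0.95 = 4.71 m.
A = 3.4 × 1.9 = 6.46 m².
Resultant F = γ·h_c·A = 11.54637 × 4.71 × 6.46 = 351.317 kN.
I_c = b·h³/12 = 3.4 × 1.9³/12 = 1.94338 m⁴.
Centre of pressure: y_p = y_c + I_c/(y_c·A) = 4.71 + 1.94338/(4.71 × 6.46) = 4.71 + 0.0638711 = 4.77387 m along the plane.
The resultant acts 0.95 + 0.0638711 = 1.01387 m (along the plate) below the hinge at the top edge, so the moment about the hinge is M = F × 1.01387 = 351.317 × 1.01387 = 356.19 kN·m.

M ≈ 356 kN·m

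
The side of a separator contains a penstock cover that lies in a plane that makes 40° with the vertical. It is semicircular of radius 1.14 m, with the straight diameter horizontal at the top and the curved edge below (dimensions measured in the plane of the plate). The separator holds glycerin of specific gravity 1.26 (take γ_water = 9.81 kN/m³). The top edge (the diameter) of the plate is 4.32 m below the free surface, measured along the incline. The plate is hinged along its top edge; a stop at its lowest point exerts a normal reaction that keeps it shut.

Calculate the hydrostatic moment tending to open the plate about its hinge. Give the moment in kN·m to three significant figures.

γ = 1.26 × 9.81 = 12.3606 kN/m³.
The plate makes 40° with the vertical, i.e. θ = 90° − 40° = 50° to the horizontal. Measuring y along the incline from the free-surface line, vertical depth h = y·sinθ with sinθ = 0.766044.
The centroid of a semicircle lies 4r/(3π) = 0.483831 m from the diameter, here below the top edge, so y_c = 4.32 + 0.483831 = 4.80383 m and h_c = 4.80383 × 0.766044 = 3.67995 m.
A = πr²/2 = π × 1.14²/2 = 2.04141 m².
Resultant F = γ·h_c·A = 12.3606 × 3.67995 × 2.04141 = 92.8564 kN.
I_c = (π/8 − 8/(9π))·r⁴ = 0.109757 × 1.14⁴ = 0.185375 m⁴.
Centre of pressure: y_p = y_c + I_c/(y_c·A) = 4.80383 + 0.185375/(4.80383 × 2.04141) = 4.80383 + 0.0189031 = 4.82273 m along the plane.
The resultant acts 0.483831 + 0.0189031 = 0.502734 m (along the plate) below the hinge at the top edge, so the moment about the hinge is M = F × 0.502734 = 92.8564 × 0.502734 = 46.6821 kN·m.

M ≈ 46.7 kN·m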